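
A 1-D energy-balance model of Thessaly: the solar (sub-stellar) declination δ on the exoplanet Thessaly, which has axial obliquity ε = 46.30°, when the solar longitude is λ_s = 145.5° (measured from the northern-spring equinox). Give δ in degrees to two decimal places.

δ = +24.17°

sin δ = sin ε · sin λ_s = sin 46.30° × sin 145.5° = 0.409493.
δ = arcsin(0.409493) = +24.17°.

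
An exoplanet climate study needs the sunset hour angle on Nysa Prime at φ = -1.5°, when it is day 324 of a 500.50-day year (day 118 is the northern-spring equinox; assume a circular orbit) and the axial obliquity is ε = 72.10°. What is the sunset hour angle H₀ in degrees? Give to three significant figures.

Solar longitude: λ_s = 360° × (324 − 118)/500.50 = 148.172°.
sin δ = sin 72.10° × sin 148.172° = 0.50185, so δ = +30.122°.
cos H₀ = −tan φ · tan δ = −tan(-1.5°) × tan(+30.122°) = 0.0152, so H₀ = 1.5556 rad = 89.13°.

H₀ = 89.1°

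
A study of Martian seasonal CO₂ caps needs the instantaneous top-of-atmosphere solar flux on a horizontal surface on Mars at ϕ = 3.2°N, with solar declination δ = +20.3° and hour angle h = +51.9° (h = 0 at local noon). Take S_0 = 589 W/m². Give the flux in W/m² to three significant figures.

352 W/m²

cos θ_z = sin ϕ sin δ + cos ϕ cos δ cos h = 0.019366 + 0.577809 = 0.597175.
Flux = S_0 · cos θ_z = 589 × 0.597175 = 351.7 W/m².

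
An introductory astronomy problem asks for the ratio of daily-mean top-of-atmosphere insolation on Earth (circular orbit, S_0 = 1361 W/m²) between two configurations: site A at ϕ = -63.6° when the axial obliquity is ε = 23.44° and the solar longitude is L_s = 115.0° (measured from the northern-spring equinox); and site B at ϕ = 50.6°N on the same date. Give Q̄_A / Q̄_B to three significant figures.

Q̄_A / Q̄_B ≈ 0.0376

— Configuration A (ϕ=-63.6°):
Solar declination: sin δ = sin ε · sin L_s = sin 23.44° × sin 115.0° = 0.36052, so δ = +21.132°.
cos h₀ = −tan(-63.6°) tan(+21.132°) = 0.7786, h₀ = 0.6783 rad.
Bracket: h₀ sin ϕ sin δ + cos ϕ cos δ sin h₀ = 0.6783×-0.89571×0.36052 + 0.44464×0.93275×0.62749 = -0.219038 + 0.260244 = 0.041206.
Q̄ = (S_0/π) × [bracket] = (1361/π) × 0.041206 = 17.851 W/m².
— Configuration B (ϕ=+50.6°):
cos h₀ = −tan(+50.6°) tan(+21.132°) = -0.4705, h₀ = 2.0607 rad.
Bracket: h₀ sin ϕ sin δ + cos ϕ cos δ sin h₀ = 2.0607×0.77273×0.36052 + 0.63473×0.93275×0.88238 = 0.574079 + 0.522408 = 1.096487.
Q̄ = (S_0/π) × [bracket] = (1361/π) × 1.096487 = 475.02 W/m².
Ratio Q̄_A / Q̄_B = 17.851 / 475.02 = 0.03758.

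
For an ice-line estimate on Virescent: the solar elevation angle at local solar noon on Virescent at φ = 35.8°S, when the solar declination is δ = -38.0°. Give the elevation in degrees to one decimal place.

At local noon the hour angle is zero, so the zenith angle equals |φ − δ| = |-35.8° − (-38.000°)| = 2.200°.
Elevation = 90° − 2.200° = 87.8°.

87.8°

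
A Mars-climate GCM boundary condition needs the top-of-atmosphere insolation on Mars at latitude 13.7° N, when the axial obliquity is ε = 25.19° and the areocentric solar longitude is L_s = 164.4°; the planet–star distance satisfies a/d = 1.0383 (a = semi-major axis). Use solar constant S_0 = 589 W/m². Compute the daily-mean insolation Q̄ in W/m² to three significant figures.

Q̄ ≈ 204 W/m²

sin δ = sin 25.19° × sin 164.4° = 0.11446, so δ = +6.572°.
cos h₀ = −tan(+13.7°) tan(+6.572°) = -0.0281, h₀ = 1.5989 rad.
Bracket: h₀ sin ϕ sin δ + cos ϕ cos δ sin h₀ = 1.5989×0.23684×0.11446 + 0.97155×0.99343×0.99961 = 0.043344 + 0.964791 = 1.008135.
Inverse-square distance factor (a/d)² = 1.0383² = 1.078067.
Q̄ = (S_0/π) × 1.078067 × [bracket] = (589/π) × 1.078067 × 1.008135 = 203.8 W/m².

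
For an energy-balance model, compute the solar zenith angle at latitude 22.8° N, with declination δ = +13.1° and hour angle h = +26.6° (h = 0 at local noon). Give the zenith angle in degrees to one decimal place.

θ_z = 27.0°

cos θ_z = sin φ sin δ + cos φ cos δ cos h = 0.087831 + 0.802837 = 0.890668.
θ_z = arccos(0.890668) = 27.0°.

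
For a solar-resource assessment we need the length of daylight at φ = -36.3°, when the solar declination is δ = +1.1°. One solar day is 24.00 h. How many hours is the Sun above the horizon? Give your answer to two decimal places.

cos H₀ = −tan φ · tan δ = −tan(-36.3°) × tan(+1.100°) = 0.0141, so H₀ = 1.5567 rad = 89.19°.
Daylight = 2H₀/(2π) × 24.00 h = (1.5567/π) × 24.00 = 11.89 h.

11.89 h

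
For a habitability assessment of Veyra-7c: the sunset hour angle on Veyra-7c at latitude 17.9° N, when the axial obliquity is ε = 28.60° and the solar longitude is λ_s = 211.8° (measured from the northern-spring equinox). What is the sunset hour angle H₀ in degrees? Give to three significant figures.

Solar declination: sin δ = sin ε · sin λ_s = sin 28.60° × sin 211.8° = -0.25225, so δ = -14.611°.
cos H₀ = −tan φ · tan δ = −tan(+17.9°) × tan(-14.611°) = 0.0842, so H₀ = 1.4865 rad = 85.17°.

H₀ = 85.2°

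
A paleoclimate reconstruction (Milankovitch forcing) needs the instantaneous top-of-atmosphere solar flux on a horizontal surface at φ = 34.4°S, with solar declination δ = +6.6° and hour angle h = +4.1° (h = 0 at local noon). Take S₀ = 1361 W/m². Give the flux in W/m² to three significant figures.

1.02e+03 W/m²

cos θ_z = sin φ sin δ + cos φ cos δ cos h = -0.064936 + 0.817548 = 0.752612.
Flux = S₀ · cos θ_z = 1361 × 0.752612 = 1024 W/m².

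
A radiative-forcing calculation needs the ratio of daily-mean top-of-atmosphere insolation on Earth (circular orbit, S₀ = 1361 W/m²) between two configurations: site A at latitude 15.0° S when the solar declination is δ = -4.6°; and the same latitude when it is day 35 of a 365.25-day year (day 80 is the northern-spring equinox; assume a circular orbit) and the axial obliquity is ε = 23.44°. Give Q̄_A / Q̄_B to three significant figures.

Q̄_A / Q̄_B ≈ 0.954

— Configuration A (φ=-15.0°):
cos H₀ = −tan(-15.0°) tan(-4.600°) = -0.0216, H₀ = 1.5924 rad.
Bracket: H₀ sin φ sin δ + cos φ cos δ sin H₀ = 1.5924×-0.25882×-0.08020 + 0.96593×0.99678×0.99977 = 0.033054 + 0.962598 = 0.995652.
Q̄ = (S₀/π) × [bracket] = (1361/π) × 0.995652 = 431.34 W/m².
— Configuration B (φ=-15.0°):
Solar longitude: λ_s = 360° × (35 − 80)/365.25 = -44.353°, i.e. -44.353° + 360° = 315.647°.
sin δ = sin 23.44° × sin 315.647° = -0.27809, so δ = -16.146°.
cos H₀ = −tan(-15.0°) tan(-16.146°) = -0.0776, H₀ = 1.6484 rad.
Bracket: H₀ sin φ sin δ + cos φ cos δ sin H₀ = 1.6484×-0.25882×-0.27809 + 0.96593×0.96056×0.99699 = 0.118644 + 0.925041 = 1.043685.
Q̄ = (S₀/π) × [bracket] = (1361/π) × 1.043685 = 452.14 W/m².
Ratio Q̄_A / Q̄_B = 431.34 / 452.14 = 0.9540.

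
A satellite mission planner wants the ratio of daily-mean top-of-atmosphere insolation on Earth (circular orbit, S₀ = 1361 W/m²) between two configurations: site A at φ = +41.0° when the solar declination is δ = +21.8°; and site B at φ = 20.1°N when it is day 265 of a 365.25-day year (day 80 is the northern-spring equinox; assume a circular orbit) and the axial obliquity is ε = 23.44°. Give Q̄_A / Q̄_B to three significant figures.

Q̄_A / Q̄_B ≈ 1.21

— Configuration A (φ=+41.0°):
cos H₀ = −tan(+41.0°) tan(+21.800°) = -0.3477, H₀ = 1.9259 rad.
Bracket: H₀ sin φ sin δ + cos φ cos δ sin H₀ = 1.9259×0.65606×0.37137 + 0.75471×0.92849×0.93761 = 0.469228 + 0.657021 = 1.126249.
Q̄ = (S₀/π) × [bracket] = (1361/π) × 1.126249 = 487.91 W/m².
— Configuration B (φ=+20.1°):
Solar longitude: λ_s = 360° × (265 − 80)/365.25 = 182.341°.
sin δ = sin 23.44° × sin 182.341° = -0.01625, so δ = -0.931°.
cos H₀ = −tan(+20.1°) tan(-0.931°) = 0.0059, H₀ = 1.5648 rad.
Bracket: H₀ sin φ sin δ + cos φ cos δ sin H₀ = 1.5648×0.34366×-0.01625 + 0.93909×0.99987×0.99998 = -0.008739 + 0.938949 = 0.930210.
Q̄ = (S₀/π) × [bracket] = (1361/π) × 0.930210 = 402.99 W/m².
Ratio Q̄_A / Q̄_B = 487.91 / 402.99 = 1.211.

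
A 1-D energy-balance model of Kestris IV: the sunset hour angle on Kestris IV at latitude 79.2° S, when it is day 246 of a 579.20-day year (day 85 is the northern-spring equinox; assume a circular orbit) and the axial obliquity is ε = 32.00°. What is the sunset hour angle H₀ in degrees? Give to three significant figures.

Solar longitude: λ_s = 360° × (246 − 85)/579.20 = 100.069°.
sin δ = sin 32.00° × sin 100.069° = 0.52176, so δ = +31.450°.
cos H₀ = −tan φ · tan δ = 3.2062 ≥ 1, so the host star never rises (polar night) and H₀ = 0.

H₀ = 0.00°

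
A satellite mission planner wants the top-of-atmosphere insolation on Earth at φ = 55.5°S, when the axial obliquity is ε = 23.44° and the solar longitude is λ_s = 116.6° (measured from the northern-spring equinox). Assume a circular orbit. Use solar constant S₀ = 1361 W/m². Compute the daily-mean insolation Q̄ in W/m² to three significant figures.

Solar declination: sin δ = sin ε · sin λ_s = sin 23.44° × sin 116.6° = 0.35568, so δ = +20.835°.
cos H₀ = −tan(-55.5°) tan(+20.835°) = 0.5537, H₀ = 0.9840 rad.
Bracket: H₀ sin φ sin δ + cos φ cos δ sin H₀ = 0.9840×-0.82413×0.35568 + 0.56641×0.93461×0.83269 = -0.288437 + 0.440803 = 0.152366.
Q̄ = (S₀/π) × [bracket] = (1361/π) × 0.152366 = 66.01 W/m².

Q̄ ≈ 66.0 W/m²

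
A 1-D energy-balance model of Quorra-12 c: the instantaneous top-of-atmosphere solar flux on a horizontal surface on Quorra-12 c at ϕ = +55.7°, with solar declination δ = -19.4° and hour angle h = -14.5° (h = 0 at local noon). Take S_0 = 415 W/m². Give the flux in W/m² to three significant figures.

cos θ_z = sin ϕ sin δ + cos ϕ cos δ cos h = -0.274398 + 0.514600 = 0.240202.
Flux = S_0 · cos θ_z = 415 × 0.240202 = 99.68 W/m².

99.7 W/m²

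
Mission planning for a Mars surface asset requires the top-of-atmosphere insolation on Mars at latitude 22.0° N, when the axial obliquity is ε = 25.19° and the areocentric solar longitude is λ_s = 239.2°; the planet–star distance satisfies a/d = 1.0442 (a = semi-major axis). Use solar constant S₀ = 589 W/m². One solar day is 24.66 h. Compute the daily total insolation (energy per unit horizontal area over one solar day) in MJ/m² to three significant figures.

12.0 MJ/m²

sin δ = sin 25.19° × sin 239.2° = -0.36559, so δ = -21.444°.
cos H₀ = −tan(+22.0°) tan(-21.444°) = 0.1587, H₀ = 1.4114 rad.
Bracket: H₀ sin φ sin δ + cos φ cos δ sin H₀ = 1.4114×0.37461×-0.36559 + 0.92718×0.93078×0.98733 = -0.193296 + 0.852066 = 0.658770.
Inverse-square distance factor (a/d)² = 1.0442² = 1.090354.
Q̄ = (S₀/π) × 1.090354 × [bracket] = (589/π) × 1.090354 × 0.658770 = 134.67 W/m².
Daily total = Q̄ × 24.66 h × 3600 s/h = 134.67 × 24.66 × 3600 / 10⁶ = 11.96 MJ/m².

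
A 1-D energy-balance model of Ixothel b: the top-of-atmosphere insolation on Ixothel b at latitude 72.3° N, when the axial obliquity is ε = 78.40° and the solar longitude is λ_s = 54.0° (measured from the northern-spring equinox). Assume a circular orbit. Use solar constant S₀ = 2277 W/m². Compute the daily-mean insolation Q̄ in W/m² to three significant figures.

Q̄ ≈ 1.72e+03 W/m²

Solar declination: sin δ = sin ε · sin λ_s = sin 78.40° × sin 54.0° = 0.79249, so δ = +52.419°.
cos H₀ = −tan(+72.3°) tan(+52.419°) = -4.0716 ≤ −1 ⇒ polar day, H₀ = π.
Bracket: H₀ sin φ sin δ + cos φ cos δ sin H₀ = 3.1416×0.95266×0.79249 + 0.30403×0.60988×0.00000 = 2.371825 + 0.000000 = 2.371825.
Q̄ = (S₀/π) × [bracket] = (2277/π) × 2.371825 = 1719 W/m².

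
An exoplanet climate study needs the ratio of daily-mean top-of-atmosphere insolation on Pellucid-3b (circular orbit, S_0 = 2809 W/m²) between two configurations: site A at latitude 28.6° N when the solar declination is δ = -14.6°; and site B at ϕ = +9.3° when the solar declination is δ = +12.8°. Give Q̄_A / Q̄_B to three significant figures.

— Configuration A (ϕ=+28.6°):
cos h₀ = −tan(+28.6°) tan(-14.600°) = 0.1420, h₀ = 1.4283 rad.
Bracket: h₀ sin ϕ sin δ + cos ϕ cos δ sin h₀ = 1.4283×0.47869×-0.25207 + 0.87798×0.96771×0.98986 = -0.172344 + 0.841015 = 0.668671.
Q̄ = (S_0/π) × [bracket] = (2809/π) × 0.668671 = 597.88 W/m².
— Configuration B (ϕ=+9.3°):
cos h₀ = −tan(+9.3°) tan(+12.800°) = -0.0372, h₀ = 1.6080 rad.
Bracket: h₀ sin ϕ sin δ + cos ϕ cos δ sin h₀ = 1.6080×0.16160×0.22155 + 0.98686×0.97515×0.99931 = 0.057570 + 0.961673 = 1.019243.
Q̄ = (S_0/π) × [bracket] = (2809/π) × 1.019243 = 911.34 W/m².
Ratio Q̄_A / Q̄_B = 597.88 / 911.34 = 0.6560.

Q̄_A / Q̄_B ≈ 0.656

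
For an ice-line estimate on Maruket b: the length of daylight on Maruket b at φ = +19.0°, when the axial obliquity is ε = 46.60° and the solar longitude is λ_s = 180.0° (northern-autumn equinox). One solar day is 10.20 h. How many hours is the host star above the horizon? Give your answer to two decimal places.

Solar declination: sin δ = sin ε · sin λ_s = sin 46.60° × sin 180.0° = 0.00000, so δ = +0.000°.
cos H₀ = −tan φ · tan δ = −tan(+19.0°) × tan(+0.000°) = -0.0000, so H₀ = 1.5708 rad = 90.00°.
Daylight = 2H₀/(2π) × 10.20 h = (1.5708/π) × 10.20 = 5.10 h.

5.10 h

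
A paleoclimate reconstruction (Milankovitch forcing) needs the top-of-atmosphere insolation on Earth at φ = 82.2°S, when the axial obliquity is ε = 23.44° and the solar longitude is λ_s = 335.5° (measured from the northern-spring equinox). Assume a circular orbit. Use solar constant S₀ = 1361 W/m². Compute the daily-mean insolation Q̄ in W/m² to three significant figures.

Solar declination: sin δ = sin ε · sin λ_s = sin 23.44° × sin 335.5° = -0.16496, so δ = -9.495°.
cos H₀ = −tan(-82.2°) tan(-9.495°) = -1.2210 ≤ −1 ⇒ polar day, H₀ = π.
Bracket: H₀ sin φ sin δ + cos φ cos δ sin H₀ = 3.1416×-0.99075×-0.16496 + 0.13572×0.98630×0.00000 = 0.513445 + 0.000000 = 0.513445.
Q̄ = (S₀/π) × [bracket] = (1361/π) × 0.513445 = 222.4 W/m².

Q̄ ≈ 222 W/m²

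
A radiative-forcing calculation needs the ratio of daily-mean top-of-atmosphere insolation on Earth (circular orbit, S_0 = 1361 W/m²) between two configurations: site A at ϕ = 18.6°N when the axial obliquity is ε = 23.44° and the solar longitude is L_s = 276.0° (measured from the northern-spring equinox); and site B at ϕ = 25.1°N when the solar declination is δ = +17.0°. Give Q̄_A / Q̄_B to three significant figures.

— Configuration A (ϕ=+18.6°):
Solar declination: sin δ = sin ε · sin L_s = sin 23.44° × sin 276.0° = -0.39561, so δ = -23.304°.
cos h₀ = −tan(+18.6°) tan(-23.304°) = 0.1450, h₀ = 1.4253 rad.
Bracket: h₀ sin ϕ sin δ + cos ϕ cos δ sin h₀ = 1.4253×0.31896×-0.39561 + 0.94777×0.91842×0.98944 = -0.179850 + 0.861259 = 0.681409.
Q̄ = (S_0/π) × [bracket] = (1361/π) × 0.681409 = 295.20 W/m².
— Configuration B (ϕ=+25.1°):
cos h₀ = −tan(+25.1°) tan(+17.000°) = -0.1432, h₀ = 1.7145 rad.
Bracket: h₀ sin ϕ sin δ + cos ϕ cos δ sin h₀ = 1.7145×0.42420×0.29237 + 0.90557×0.95630×0.98969 = 0.212638 + 0.857068 = 1.069706.
Q̄ = (S_0/π) × [bracket] = (1361/π) × 1.069706 = 463.42 W/m².
Ratio Q̄_A / Q̄_B = 295.20 / 463.42 = 0.6370.

Q̄_A / Q̄_B ≈ 0.637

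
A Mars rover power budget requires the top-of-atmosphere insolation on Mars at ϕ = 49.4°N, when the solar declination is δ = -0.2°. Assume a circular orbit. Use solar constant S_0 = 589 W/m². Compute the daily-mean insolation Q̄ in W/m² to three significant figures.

cos h₀ = −tan(+49.4°) tan(-0.200°) = 0.0041, h₀ = 1.5667 rad.
Bracket: h₀ sin ϕ sin δ + cos ϕ cos δ sin h₀ = 1.5667×0.75927×-0.00349 + 0.65077×0.99999×0.99999 = -0.004152 + 0.650757 = 0.646605.
Q̄ = (S_0/π) × [bracket] = (589/π) × 0.646605 = 121.2 W/m².

Q̄ ≈ 121 W/m²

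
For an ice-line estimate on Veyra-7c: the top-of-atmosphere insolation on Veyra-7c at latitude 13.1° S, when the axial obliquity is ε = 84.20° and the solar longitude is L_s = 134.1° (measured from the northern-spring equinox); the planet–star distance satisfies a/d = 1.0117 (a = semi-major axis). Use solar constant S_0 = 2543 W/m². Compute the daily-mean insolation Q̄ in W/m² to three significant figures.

Solar declination: sin δ = sin ε · sin L_s = sin 84.20° × sin 134.1° = 0.71445, so δ = +45.598°.
cos h₀ = −tan(-13.1°) tan(+45.598°) = 0.2376, h₀ = 1.3309 rad.
Bracket: h₀ sin ϕ sin δ + cos ϕ cos δ sin h₀ = 1.3309×-0.22665×0.71445 + 0.97398×0.69969×0.97136 = -0.215513 + 0.661966 = 0.446453.
Inverse-square distance factor (a/d)² = 1.0117² = 1.023537.
Q̄ = (S_0/π) × 1.023537 × [bracket] = (2543/π) × 1.023537 × 0.446453 = 369.9 W/m².

Q̄ ≈ 370 W/m²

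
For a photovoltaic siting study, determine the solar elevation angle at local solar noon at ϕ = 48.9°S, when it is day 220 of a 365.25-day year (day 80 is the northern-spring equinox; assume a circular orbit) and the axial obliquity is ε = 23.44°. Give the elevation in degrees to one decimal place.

25.7°

Solar longitude: L_s = 360° × (220 − 80)/365.25 = 137.988°.
sin δ = sin 23.44° × sin 137.988° = 0.26624, so δ = +15.440°.
At local noon the hour angle is zero, so the zenith angle equals |ϕ − δ| = |-48.9° − (+15.440°)| = 64.340°.
Elevation = 90° − 64.340° = 25.7°.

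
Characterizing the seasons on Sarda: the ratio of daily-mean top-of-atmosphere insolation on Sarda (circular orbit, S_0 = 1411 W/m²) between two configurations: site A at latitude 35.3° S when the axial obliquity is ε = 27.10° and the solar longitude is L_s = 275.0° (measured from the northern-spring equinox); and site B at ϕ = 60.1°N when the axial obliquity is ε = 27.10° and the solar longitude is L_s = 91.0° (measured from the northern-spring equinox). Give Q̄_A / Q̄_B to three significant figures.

Q̄_A / Q̄_B ≈ 0.945

— Configuration A (ϕ=-35.3°):
Solar declination: sin δ = sin ε · sin L_s = sin 27.10° × sin 275.0° = -0.45381, so δ = -26.988°.
cos h₀ = −tan(-35.3°) tan(-26.988°) = -0.3606, h₀ = 1.9397 rad.
Bracket: h₀ sin ϕ sin δ + cos ϕ cos δ sin h₀ = 1.9397×-0.57786×-0.45381 + 0.81614×0.89110×0.93273 = 0.508664 + 0.678339 = 1.187003.
Q̄ = (S_0/π) × [bracket] = (1411/π) × 1.187003 = 533.12 W/m².
— Configuration B (ϕ=+60.1°):
Solar declination: sin δ = sin ε · sin L_s = sin 27.10° × sin 91.0° = 0.45548, so δ = +27.096°.
cos h₀ = −tan(+60.1°) tan(+27.096°) = -0.8897, h₀ = 2.6676 rad.
Bracket: h₀ sin ϕ sin δ + cos ϕ cos δ sin h₀ = 2.6676×0.86690×0.45548 + 0.49849×0.89025×0.45645 = 1.053317 + 0.202564 = 1.255881.
Q̄ = (S_0/π) × [bracket] = (1411/π) × 1.255881 = 564.06 W/m².
Ratio Q̄_A / Q̄_B = 533.12 / 564.06 = 0.9451.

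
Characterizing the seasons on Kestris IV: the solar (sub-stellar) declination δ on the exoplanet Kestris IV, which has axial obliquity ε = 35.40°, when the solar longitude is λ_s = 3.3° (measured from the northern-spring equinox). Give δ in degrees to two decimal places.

δ = +1.91°

sin δ = sin ε · sin λ_s = sin 35.40° × sin 3.3° = 0.033346.
δ = arcsin(0.033346) = +1.91°.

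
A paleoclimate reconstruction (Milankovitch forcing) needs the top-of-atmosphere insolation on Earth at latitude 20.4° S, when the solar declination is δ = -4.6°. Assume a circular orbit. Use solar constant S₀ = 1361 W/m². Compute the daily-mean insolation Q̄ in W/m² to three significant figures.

Q̄ ≈ 424 W/m²

cos H₀ = −tan(-20.4°) tan(-4.600°) = -0.0299, H₀ = 1.6007 rad.
Bracket: H₀ sin φ sin δ + cos φ cos δ sin H₀ = 1.6007×-0.34857×-0.08020 + 0.93728×0.99678×0.99955 = 0.044748 + 0.933842 = 0.978590.
Q̄ = (S₀/π) × [bracket] = (1361/π) × 0.978590 = 423.9 W/m².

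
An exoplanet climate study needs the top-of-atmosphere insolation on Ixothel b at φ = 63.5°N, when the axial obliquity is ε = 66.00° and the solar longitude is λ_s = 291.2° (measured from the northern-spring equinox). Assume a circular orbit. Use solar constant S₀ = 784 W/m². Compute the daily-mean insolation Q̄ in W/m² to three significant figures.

Solar declination: sin δ = sin ε · sin λ_s = sin 66.00° × sin 291.2° = -0.85172, so δ = -58.399°.
cos H₀ = −tan(+63.5°) tan(-58.399°) = 3.2601 ≥ 1 ⇒ polar night, H₀ = 0 and Q̄ = 0.

Q̄ ≈ 0.00 W/m²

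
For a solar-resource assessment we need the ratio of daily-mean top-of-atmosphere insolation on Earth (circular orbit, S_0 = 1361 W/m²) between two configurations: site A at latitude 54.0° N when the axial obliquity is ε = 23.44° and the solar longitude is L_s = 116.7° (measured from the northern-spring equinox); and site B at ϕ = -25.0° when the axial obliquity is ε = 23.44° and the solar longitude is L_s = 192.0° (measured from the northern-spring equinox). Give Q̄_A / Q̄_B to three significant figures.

Q̄_A / Q̄_B ≈ 1.12

— Configuration A (ϕ=+54.0°):
Solar declination: sin δ = sin ε · sin L_s = sin 23.44° × sin 116.7° = 0.35537, so δ = +20.816°.
cos h₀ = −tan(+54.0°) tan(+20.816°) = -0.5233, h₀ = 2.1215 rad.
Bracket: h₀ sin ϕ sin δ + cos ϕ cos δ sin h₀ = 2.1215×0.80902×0.35537 + 0.58779×0.93472×0.85216 = 0.609934 + 0.468193 = 1.078127.
Q̄ = (S_0/π) × [bracket] = (1361/π) × 1.078127 = 467.07 W/m².
— Configuration B (ϕ=-25.0°):
Solar declination: sin δ = sin ε · sin L_s = sin 23.44° × sin 192.0° = -0.08270, so δ = -4.744°.
cos h₀ = −tan(-25.0°) tan(-4.744°) = -0.0387, h₀ = 1.6095 rad.
Bracket: h₀ sin ϕ sin δ + cos ϕ cos δ sin h₀ = 1.6095×-0.42262×-0.08270 + 0.90631×0.99657×0.99925 = 0.056253 + 0.902524 = 0.958777.
Q̄ = (S_0/π) × [bracket] = (1361/π) × 0.958777 = 415.36 W/m².
Ratio Q̄_A / Q̄_B = 467.07 / 415.36 = 1.124.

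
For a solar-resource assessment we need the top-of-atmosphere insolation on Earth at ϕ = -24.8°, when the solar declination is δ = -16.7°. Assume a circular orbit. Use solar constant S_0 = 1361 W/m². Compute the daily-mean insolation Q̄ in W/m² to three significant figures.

cos h₀ = −tan(-24.8°) tan(-16.700°) = -0.1386, h₀ = 1.7099 rad.
Bracket: h₀ sin ϕ sin δ + cos ϕ cos δ sin h₀ = 1.7099×-0.41945×-0.28736 + 0.90778×0.95782×0.99034 = 0.206100 + 0.861091 = 1.067191.
Q̄ = (S_0/π) × [bracket] = (1361/π) × 1.067191 = 462.3 W/m².

Q̄ ≈ 462 W/m²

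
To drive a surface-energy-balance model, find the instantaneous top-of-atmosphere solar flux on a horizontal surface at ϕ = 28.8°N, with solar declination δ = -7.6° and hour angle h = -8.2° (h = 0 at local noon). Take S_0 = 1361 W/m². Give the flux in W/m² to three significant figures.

cos θ_z = sin ϕ sin δ + cos ϕ cos δ cos h = -0.063715 + 0.859728 = 0.796013.
Flux = S_0 · cos θ_z = 1361 × 0.796013 = 1083 W/m².

1.08e+03 W/m²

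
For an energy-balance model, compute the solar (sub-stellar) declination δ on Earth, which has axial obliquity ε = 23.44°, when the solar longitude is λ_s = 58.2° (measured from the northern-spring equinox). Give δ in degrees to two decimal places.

sin δ = sin ε · sin λ_s = sin 23.44° × sin 58.2° = 0.338078.
δ = arcsin(0.338078) = +19.76°.

δ = +19.76°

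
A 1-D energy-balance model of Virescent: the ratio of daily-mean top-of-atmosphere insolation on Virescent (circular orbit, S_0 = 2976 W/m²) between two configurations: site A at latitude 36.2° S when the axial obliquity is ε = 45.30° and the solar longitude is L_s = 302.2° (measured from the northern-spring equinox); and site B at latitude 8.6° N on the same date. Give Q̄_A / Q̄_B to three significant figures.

Q̄_A / Q̄_B ≈ 1.99

— Configuration A (ϕ=-36.2°):
Solar declination: sin δ = sin ε · sin L_s = sin 45.30° × sin 302.2° = -0.60147, so δ = -36.976°.
cos h₀ = −tan(-36.2°) tan(-36.976°) = -0.5510, h₀ = 2.1544 rad.
Bracket: h₀ sin ϕ sin δ + cos ϕ cos δ sin h₀ = 2.1544×-0.59061×-0.60147 + 0.80696×0.79889×0.83449 = 0.765317 + 0.537973 = 1.303290.
Q̄ = (S_0/π) × [bracket] = (2976/π) × 1.303290 = 1234.6 W/m².
— Configuration B (ϕ=+8.6°):
cos h₀ = −tan(+8.6°) tan(-36.976°) = 0.1139, h₀ = 1.4567 rad.
Bracket: h₀ sin ϕ sin δ + cos ϕ cos δ sin h₀ = 1.4567×0.14954×-0.60147 + 0.98876×0.79889×0.99350 = -0.131021 + 0.784776 = 0.653755.
Q̄ = (S_0/π) × [bracket] = (2976/π) × 0.653755 = 619.30 W/m².
Ratio Q̄_A / Q̄_B = 1234.6 / 619.30 = 1.994.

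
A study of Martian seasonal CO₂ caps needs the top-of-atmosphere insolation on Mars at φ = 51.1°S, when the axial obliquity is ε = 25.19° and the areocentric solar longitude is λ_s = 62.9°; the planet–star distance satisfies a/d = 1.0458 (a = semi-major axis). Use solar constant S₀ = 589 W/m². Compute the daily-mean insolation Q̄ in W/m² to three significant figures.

sin δ = sin 25.19° × sin 62.9° = 0.37889, so δ = +22.265°.
cos H₀ = −tan(-51.1°) tan(+22.265°) = 0.5074, H₀ = 1.0386 rad.
Bracket: H₀ sin φ sin δ + cos φ cos δ sin H₀ = 1.0386×-0.77824×0.37889 + 0.62796×0.92544×0.86171 = -0.306249 + 0.500774 = 0.194525.
Inverse-square distance factor (a/d)² = 1.0458² = 1.093698.
Q̄ = (S₀/π) × 1.093698 × [bracket] = (589/π) × 1.093698 × 0.194525 = 39.89 W/m².

Q̄ ≈ 39.9 W/m²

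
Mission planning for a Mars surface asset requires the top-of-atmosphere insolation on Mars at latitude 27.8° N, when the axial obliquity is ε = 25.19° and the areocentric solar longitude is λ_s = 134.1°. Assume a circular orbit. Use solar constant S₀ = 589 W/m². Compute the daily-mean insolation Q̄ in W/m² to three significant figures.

sin δ = sin 25.19° × sin 134.1° = 0.30565, so δ = +17.797°.
cos H₀ = −tan(+27.8°) tan(+17.797°) = -0.1693, H₀ = 1.7409 rad.
Bracket: H₀ sin φ sin δ + cos φ cos δ sin H₀ = 1.7409×0.46639×0.30565 + 0.88458×0.95214×0.98557 = 0.248169 + 0.830090 = 1.078259.
Q̄ = (S₀/π) × [bracket] = (589/π) × 1.078259 = 202.2 W/m².

Q̄ ≈ 202 W/m²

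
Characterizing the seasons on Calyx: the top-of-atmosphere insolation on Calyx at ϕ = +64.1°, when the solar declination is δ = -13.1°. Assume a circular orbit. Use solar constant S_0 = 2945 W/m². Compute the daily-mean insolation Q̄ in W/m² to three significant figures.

Q̄ ≈ 145 W/m²

cos h₀ = −tan(+64.1°) tan(-13.100°) = 0.4792, h₀ = 1.0710 rad.
Bracket: h₀ sin ϕ sin δ + cos ϕ cos δ sin h₀ = 1.0710×0.89956×-0.22665 + 0.43680×0.97398×0.87768 = -0.218361 + 0.373395 = 0.155034.
Q̄ = (S_0/π) × [bracket] = (2945/π) × 0.155034 = 145.3 W/m².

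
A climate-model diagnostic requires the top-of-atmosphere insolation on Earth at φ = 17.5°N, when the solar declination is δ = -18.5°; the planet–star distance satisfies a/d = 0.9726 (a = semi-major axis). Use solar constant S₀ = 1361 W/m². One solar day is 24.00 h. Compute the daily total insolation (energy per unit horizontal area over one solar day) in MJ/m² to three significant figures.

26.9 MJ/m²

cos H₀ = −tan(+17.5°) tan(-18.500°) = 0.1055, H₀ = 1.4651 rad.
Bracket: H₀ sin φ sin δ + cos φ cos δ sin H₀ = 1.4651×0.30071×-0.31730 + 0.95372×0.94832×0.99442 = -0.139793 + 0.899385 = 0.759592.
Inverse-square distance factor (a/d)² = 0.9726² = 0.945951.
Q̄ = (S₀/π) × 0.945951 × [bracket] = (1361/π) × 0.945951 × 0.759592 = 311.28 W/m².
Daily total = Q̄ × 24.00 h × 3600 s/h = 311.28 × 24.00 × 3600 / 10⁶ = 26.89 MJ/m².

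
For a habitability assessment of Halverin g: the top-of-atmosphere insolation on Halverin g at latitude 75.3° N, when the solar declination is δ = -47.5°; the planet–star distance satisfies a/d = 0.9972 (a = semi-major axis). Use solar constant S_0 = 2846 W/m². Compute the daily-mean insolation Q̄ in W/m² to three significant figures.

Q̄ ≈ 0.00 W/m²

cos h₀ = −tan(+75.3°) tan(-47.500°) = 4.1598 ≥ 1 ⇒ polar night, h₀ = 0 and Q̄ = 0.
Inverse-square distance factor (a/d)² = 0.9972² = 0.994408.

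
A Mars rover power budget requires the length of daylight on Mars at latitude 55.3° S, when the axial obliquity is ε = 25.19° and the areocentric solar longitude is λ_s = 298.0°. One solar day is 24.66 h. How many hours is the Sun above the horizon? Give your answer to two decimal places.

sin δ = sin 25.19° × sin 298.0° = -0.37580, so δ = -22.074°.
cos H₀ = −tan φ · tan δ = −tan(-55.3°) × tan(-22.074°) = -0.5857, so H₀ = 2.1965 rad = 125.85°.
Daylight = 2H₀/(2π) × 24.66 h = (2.1965/π) × 24.66 = 17.24 h.

17.24 h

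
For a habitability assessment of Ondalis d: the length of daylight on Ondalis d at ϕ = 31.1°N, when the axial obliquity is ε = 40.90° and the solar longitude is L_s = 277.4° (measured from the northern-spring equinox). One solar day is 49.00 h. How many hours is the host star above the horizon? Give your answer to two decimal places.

Solar declination: sin δ = sin ε · sin L_s = sin 40.90° × sin 277.4° = -0.64929, so δ = -40.488°.
cos h₀ = −tan ϕ · tan δ = −tan(+31.1°) × tan(-40.488°) = 0.5150, so h₀ = 1.0298 rad = 59.00°.
Daylight = 2h₀/(2π) × 49.00 h = (1.0298/π) × 49.00 = 16.06 h.

16.06 h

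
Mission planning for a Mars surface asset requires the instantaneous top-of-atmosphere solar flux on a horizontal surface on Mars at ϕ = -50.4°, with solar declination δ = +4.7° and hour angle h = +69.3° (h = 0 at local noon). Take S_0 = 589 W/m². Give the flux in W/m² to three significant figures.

95.1 W/m²

cos θ_z = sin ϕ sin δ + cos ϕ cos δ cos h = -0.063135 + 0.224556 = 0.161421.
Flux = S_0 · cos θ_z = 589 × 0.161421 = 95.08 W/m².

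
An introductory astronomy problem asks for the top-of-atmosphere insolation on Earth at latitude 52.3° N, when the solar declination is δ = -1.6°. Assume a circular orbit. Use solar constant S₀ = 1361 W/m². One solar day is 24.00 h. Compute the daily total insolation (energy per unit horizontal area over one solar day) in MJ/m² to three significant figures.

cos H₀ = −tan(+52.3°) tan(-1.600°) = 0.0361, H₀ = 1.5346 rad.
Bracket: H₀ sin φ sin δ + cos φ cos δ sin H₀ = 1.5346×0.79122×-0.02792 + 0.61153×0.99961×0.99935 = -0.033901 + 0.610894 = 0.576993.
Q̄ = (S₀/π) × [bracket] = (1361/π) × 0.576993 = 249.96 W/m².
Daily total = Q̄ × 24.00 h × 3600 s/h = 249.96 × 24.00 × 3600 / 10⁶ = 21.60 MJ/m².

21.6 MJ/m²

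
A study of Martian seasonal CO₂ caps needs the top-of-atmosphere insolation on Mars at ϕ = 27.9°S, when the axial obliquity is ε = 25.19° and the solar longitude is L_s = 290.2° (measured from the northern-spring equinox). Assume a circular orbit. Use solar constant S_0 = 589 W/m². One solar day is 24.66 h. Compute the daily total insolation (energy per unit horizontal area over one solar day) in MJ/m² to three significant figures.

18.7 MJ/m²

Solar declination: sin δ = sin ε · sin L_s = sin 25.19° × sin 290.2° = -0.39944, so δ = -23.543°.
cos h₀ = −tan(-27.9°) tan(-23.543°) = -0.2307, h₀ = 1.8036 rad.
Bracket: h₀ sin ϕ sin δ + cos ϕ cos δ sin h₀ = 1.8036×-0.46793×-0.39944 + 0.88377×0.91676×0.97303 = 0.337111 + 0.788354 = 1.125465.
Q̄ = (S_0/π) × [bracket] = (589/π) × 1.125465 = 211.01 W/m².
Daily total = Q̄ × 24.66 h × 3600 s/h = 211.01 × 24.66 × 3600 / 10⁶ = 18.73 MJ/m².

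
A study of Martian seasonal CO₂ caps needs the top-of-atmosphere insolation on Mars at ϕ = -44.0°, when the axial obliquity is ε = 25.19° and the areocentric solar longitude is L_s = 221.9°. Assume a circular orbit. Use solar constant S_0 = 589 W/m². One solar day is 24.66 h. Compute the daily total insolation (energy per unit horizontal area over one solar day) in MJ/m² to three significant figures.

sin δ = sin 25.19° × sin 221.9° = -0.28424, so δ = -16.514°.
cos h₀ = −tan(-44.0°) tan(-16.514°) = -0.2863, h₀ = 1.8612 rad.
Bracket: h₀ sin ϕ sin δ + cos ϕ cos δ sin h₀ = 1.8612×-0.69466×-0.28424 + 0.71934×0.95875×0.95814 = 0.367494 + 0.660798 = 1.028292.
Q̄ = (S_0/π) × [bracket] = (589/π) × 1.028292 = 192.79 W/m².
Daily total = Q̄ × 24.66 h × 3600 s/h = 192.79 × 24.66 × 3600 / 10⁶ = 17.12 MJ/m².

17.1 MJ/m²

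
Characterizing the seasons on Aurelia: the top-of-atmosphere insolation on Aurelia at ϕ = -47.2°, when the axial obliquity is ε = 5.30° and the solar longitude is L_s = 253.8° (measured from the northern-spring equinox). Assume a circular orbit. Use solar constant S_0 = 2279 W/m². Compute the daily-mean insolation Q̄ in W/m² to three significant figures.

Solar declination: sin δ = sin ε · sin L_s = sin 5.30° × sin 253.8° = -0.08870, so δ = -5.089°.
cos h₀ = −tan(-47.2°) tan(-5.089°) = -0.0962, h₀ = 1.6671 rad.
Bracket: h₀ sin ϕ sin δ + cos ϕ cos δ sin h₀ = 1.6671×-0.73373×-0.08870 + 0.67944×0.99606×0.99536 = 0.108498 + 0.673623 = 0.782121.
Q̄ = (S_0/π) × [bracket] = (2279/π) × 0.782121 = 567.4 W/m².

Q̄ ≈ 567 W/m²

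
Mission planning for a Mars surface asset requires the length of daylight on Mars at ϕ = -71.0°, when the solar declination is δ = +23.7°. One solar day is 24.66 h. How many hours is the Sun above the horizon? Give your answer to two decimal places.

cos h₀ = −tan ϕ · tan δ = 1.2749 ≥ 1, so the Sun never rises (polar night) and h₀ = 0.
Daylight = 2h₀/(2π) × 24.66 h = (0.0000/π) × 24.66 = 0.00 h.

0.00 h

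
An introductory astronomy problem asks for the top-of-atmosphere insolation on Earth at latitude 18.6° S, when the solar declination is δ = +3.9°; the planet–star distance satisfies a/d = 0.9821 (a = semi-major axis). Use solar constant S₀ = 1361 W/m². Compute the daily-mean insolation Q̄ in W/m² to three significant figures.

cos H₀ = −tan(-18.6°) tan(+3.900°) = 0.0229, H₀ = 1.5479 rad.
Bracket: H₀ sin φ sin δ + cos φ cos δ sin H₀ = 1.5479×-0.31896×0.06802 + 0.94777×0.99768×0.99974 = -0.033583 + 0.945325 = 0.911742.
Inverse-square distance factor (a/d)² = 0.9821² = 0.964520.
Q̄ = (S₀/π) × 0.964520 × [bracket] = (1361/π) × 0.964520 × 0.911742 = 381.0 W/m².

Q̄ ≈ 381 W/m²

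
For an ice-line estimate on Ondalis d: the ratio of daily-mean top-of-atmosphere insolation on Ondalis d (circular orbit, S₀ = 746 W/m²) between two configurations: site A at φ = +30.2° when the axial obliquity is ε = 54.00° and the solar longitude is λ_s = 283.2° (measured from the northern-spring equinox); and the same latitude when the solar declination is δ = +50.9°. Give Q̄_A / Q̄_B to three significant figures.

— Configuration A (φ=+30.2°):
Solar declination: sin δ = sin ε · sin λ_s = sin 54.00° × sin 283.2° = -0.78764, so δ = -51.966°.
cos H₀ = −tan(+30.2°) tan(-51.966°) = 0.7440, H₀ = 0.7317 rad.
Bracket: H₀ sin φ sin δ + cos φ cos δ sin H₀ = 0.7317×0.50302×-0.78764 + 0.86427×0.61613×0.66815 = -0.289899 + 0.355792 = 0.065893.
Q̄ = (S₀/π) × [bracket] = (746/π) × 0.065893 = 15.647 W/m².
— Configuration B (φ=+30.2°):
cos H₀ = −tan(+30.2°) tan(+50.900°) = -0.7162, H₀ = 2.3691 rad.
Bracket: H₀ sin φ sin δ + cos φ cos δ sin H₀ = 2.3691×0.50302×0.77605 + 0.86427×0.63068×0.69793 = 0.924822 + 0.380426 = 1.305248.
Q̄ = (S₀/π) × [bracket] = (746/π) × 1.305248 = 309.94 W/m².
Ratio Q̄_A / Q̄_B = 15.647 / 309.94 = 0.05048.

Q̄_A / Q̄_B ≈ 0.0505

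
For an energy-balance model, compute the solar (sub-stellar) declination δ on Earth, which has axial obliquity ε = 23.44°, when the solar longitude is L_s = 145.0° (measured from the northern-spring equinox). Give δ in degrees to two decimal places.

sin δ = sin ε · sin L_s = sin 23.44° × sin 145.0° = 0.228162.
δ = arcsin(0.228162) = +13.19°.

δ = +13.19°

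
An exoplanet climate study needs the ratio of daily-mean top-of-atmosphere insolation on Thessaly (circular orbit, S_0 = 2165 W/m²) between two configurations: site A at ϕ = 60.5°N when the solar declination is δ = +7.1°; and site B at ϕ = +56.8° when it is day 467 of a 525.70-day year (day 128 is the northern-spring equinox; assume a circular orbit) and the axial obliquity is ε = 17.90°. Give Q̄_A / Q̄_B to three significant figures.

— Configuration A (ϕ=+60.5°):
cos h₀ = −tan(+60.5°) tan(+7.100°) = -0.2202, h₀ = 1.7928 rad.
Bracket: h₀ sin ϕ sin δ + cos ϕ cos δ sin h₀ = 1.7928×0.87036×0.12360 + 0.49242×0.99233×0.97547 = 0.192863 + 0.476657 = 0.669520.
Q̄ = (S_0/π) × [bracket] = (2165/π) × 0.669520 = 461.39 W/m².
— Configuration B (ϕ=+56.8°):
Solar longitude: L_s = 360° × (467 − 128)/525.70 = 232.148°.
sin δ = sin 17.90° × sin 232.148° = -0.24269, so δ = -14.045°.
cos h₀ = −tan(+56.8°) tan(-14.045°) = 0.3823, h₀ = 1.1785 rad.
Bracket: h₀ sin ϕ sin δ + cos ϕ cos δ sin h₀ = 1.1785×0.83676×-0.24269 + 0.54756×0.97010×0.92404 = -0.239322 + 0.490839 = 0.251517.
Q̄ = (S_0/π) × [bracket] = (2165/π) × 0.251517 = 173.33 W/m².
Ratio Q̄_A / Q̄_B = 461.39 / 173.33 = 2.662.

Q̄_A / Q̄_B ≈ 2.66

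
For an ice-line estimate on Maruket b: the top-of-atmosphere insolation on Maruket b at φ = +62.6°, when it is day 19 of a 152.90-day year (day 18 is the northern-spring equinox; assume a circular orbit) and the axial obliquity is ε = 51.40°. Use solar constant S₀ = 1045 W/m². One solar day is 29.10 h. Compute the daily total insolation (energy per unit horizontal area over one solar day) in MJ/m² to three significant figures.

17.6 MJ/m²

Solar longitude: λ_s = 360° × (19 − 18)/152.90 = 2.354°.
sin δ = sin 51.40° × sin 2.354° = 0.03211, so δ = +1.840°.
cos H₀ = −tan(+62.6°) tan(+1.840°) = -0.0620, H₀ = 1.6328 rad.
Bracket: H₀ sin φ sin δ + cos φ cos δ sin H₀ = 1.6328×0.88782×0.03211 + 0.46020×0.99948×0.99808 = 0.046548 + 0.459078 = 0.505626.
Q̄ = (S₀/π) × [bracket] = (1045/π) × 0.505626 = 168.19 W/m².
Daily total = Q̄ × 29.10 h × 3600 s/h = 168.19 × 29.10 × 3600 / 10⁶ = 17.62 MJ/m².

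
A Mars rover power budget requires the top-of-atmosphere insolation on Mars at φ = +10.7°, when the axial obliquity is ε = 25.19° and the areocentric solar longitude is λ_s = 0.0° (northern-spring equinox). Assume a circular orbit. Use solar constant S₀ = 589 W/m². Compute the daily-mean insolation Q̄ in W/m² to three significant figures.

sin δ = sin 25.19° × sin 0.0° = 0.00000, so δ = +0.000°.
cos H₀ = −tan(+10.7°) tan(+0.000°) = -0.0000, H₀ = 1.5708 rad.
Bracket: H₀ sin φ sin δ + cos φ cos δ sin H₀ = 1.5708×0.18567×0.00000 + 0.98261×1.00000×1.00000 = 0.000000 + 0.982610 = 0.982610.
Q̄ = (S₀/π) × [bracket] = (589/π) × 0.982610 = 184.2 W/m².

Q̄ ≈ 184 W/m²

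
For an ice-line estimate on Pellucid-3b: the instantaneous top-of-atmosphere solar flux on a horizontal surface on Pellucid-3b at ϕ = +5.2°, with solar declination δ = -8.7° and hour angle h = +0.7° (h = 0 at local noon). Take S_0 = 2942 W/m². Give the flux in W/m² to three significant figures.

2.86e+03 W/m²

cos θ_z = sin ϕ sin δ + cos ϕ cos δ cos h = -0.013709 + 0.984352 = 0.970643.
Flux = S_0 · cos θ_z = 2942 × 0.970643 = 2856 W/m².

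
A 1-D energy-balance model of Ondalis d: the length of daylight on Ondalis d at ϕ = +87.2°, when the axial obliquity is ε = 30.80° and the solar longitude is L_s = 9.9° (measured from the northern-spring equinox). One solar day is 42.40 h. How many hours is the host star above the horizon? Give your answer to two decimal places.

Solar declination: sin δ = sin ε · sin L_s = sin 30.80° × sin 9.9° = 0.08804, so δ = +5.051°.
Sunrise equation: cos h₀ = −tan ϕ · tan δ = -1.8070 ≤ −1, so the host star never sets (polar day) and h₀ = π.
Daylight = 2h₀/(2π) × 42.40 h = (3.1416/π) × 42.40 = 42.40 h.

42.40 h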